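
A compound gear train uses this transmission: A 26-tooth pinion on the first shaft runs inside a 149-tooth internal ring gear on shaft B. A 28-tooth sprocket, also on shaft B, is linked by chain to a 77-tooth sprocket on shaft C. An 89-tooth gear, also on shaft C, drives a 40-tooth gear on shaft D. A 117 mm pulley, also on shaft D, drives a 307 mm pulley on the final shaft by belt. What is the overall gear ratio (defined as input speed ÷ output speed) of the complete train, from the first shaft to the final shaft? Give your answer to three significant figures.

18.6

Each stage contributes driven/driver: internal gear 149/26 = 5.7308, chain 77/28 = 2.75, gear mesh 40/89 = 0.44944, belt 307/117 = 2.6239.
Overall: 5.7308 × 2.75 × 0.44944 × 2.6239 = 18.585.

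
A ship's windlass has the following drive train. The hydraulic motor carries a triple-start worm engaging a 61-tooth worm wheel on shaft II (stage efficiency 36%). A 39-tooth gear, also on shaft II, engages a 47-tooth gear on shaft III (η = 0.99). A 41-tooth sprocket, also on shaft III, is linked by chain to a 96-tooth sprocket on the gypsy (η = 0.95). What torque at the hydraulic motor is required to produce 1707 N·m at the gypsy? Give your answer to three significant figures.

Overall ratio R = 20.333 × 1.2051 × 2.3415 = 57.376; overall efficiency η = 0.36 × 0.99 × 0.95 = 0.3386.
Input torque = output torque / (R × η) = 1707 / (57.376 × 0.3386) = 87.87 N·m.

87.9 N·m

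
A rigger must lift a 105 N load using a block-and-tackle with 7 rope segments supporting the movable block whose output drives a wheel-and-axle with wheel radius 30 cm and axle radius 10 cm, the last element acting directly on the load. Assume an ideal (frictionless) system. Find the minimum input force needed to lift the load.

5 N

Block-and-tackle MA = number of supporting rope parts = 7.
Wheel-and-axle MA = R/r = 30/10 = 3.
Combined ideal MA = 7 × 3 = 21.
Effort = load / MA = 105 / 21 = 5 N.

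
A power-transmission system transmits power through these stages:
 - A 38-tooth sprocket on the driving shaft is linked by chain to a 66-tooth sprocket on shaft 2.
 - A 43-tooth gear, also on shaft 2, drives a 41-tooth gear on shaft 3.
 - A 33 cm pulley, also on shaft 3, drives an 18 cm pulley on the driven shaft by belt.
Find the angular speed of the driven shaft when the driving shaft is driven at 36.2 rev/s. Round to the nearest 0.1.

40.1 rev/s

chain 66/38 = 1.7368 → 36.2/1.7368 = 20.842 rev/s
gear mesh 41/43 = 0.95349 → 20.842/0.95349 = 21.859 rev/s
belt 18/33 = 0.54545 → 21.859/0.54545 = 40.075 rev/s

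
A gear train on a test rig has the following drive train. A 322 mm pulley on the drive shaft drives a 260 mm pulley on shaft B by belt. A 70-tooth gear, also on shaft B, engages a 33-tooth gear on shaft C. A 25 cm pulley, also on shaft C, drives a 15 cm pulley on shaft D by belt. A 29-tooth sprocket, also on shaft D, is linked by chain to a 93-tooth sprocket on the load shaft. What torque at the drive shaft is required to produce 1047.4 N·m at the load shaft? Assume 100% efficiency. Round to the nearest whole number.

Overall ratio R = 0.80745 × 0.47143 × 0.6 × 3.2069 = 0.73244.
Input torque = output torque / R = 1047.4 / 0.73244 = 1430 N·m.

1430 N·m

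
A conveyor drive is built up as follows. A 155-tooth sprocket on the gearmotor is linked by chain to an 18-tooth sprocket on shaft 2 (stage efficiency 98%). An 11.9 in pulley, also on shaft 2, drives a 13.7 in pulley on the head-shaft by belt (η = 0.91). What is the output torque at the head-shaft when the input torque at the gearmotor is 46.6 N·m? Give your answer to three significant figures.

After the chain (18/155): 46.6 × 0.11613 × 0.98 = 5.3034 N·m
After the belt (13.7/11.9): 5.3034 × 1.1513 × 0.91 = 5.5561 N·m

5.56 N·m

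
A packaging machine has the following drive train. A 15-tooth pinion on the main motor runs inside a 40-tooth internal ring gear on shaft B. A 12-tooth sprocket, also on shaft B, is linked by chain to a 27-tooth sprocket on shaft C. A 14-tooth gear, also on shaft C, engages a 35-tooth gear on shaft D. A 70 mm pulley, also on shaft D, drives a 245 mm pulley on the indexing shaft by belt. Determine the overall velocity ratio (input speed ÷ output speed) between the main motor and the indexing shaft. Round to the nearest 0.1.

52.5

Each stage contributes driven/driver: internal gear 40/15 = 2.6667, chain 27/12 = 2.25, gear mesh 35/14 = 2.5, belt 245/70 = 3.5.
Overall: 2.6667 × 2.25 × 2.5 × 3.5 = 52.5.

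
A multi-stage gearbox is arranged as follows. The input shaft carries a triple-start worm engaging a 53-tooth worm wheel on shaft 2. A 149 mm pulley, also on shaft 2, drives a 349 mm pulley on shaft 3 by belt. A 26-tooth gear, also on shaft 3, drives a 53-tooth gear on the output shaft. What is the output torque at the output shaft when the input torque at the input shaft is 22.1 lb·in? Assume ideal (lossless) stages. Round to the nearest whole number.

1864 lb·in

Worm: ratio = 53/3 = 17.667; torque at shaft 2 = 22.1 × 17.667 = 390.43 lb·in.
Belt: ratio = 349/149 = 2.3423; torque at shaft 3 = 390.43 × 2.3423 = 914.5 lb·in.
Gear mesh: ratio = 53/26 = 2.0385; torque at the output shaft = 914.5 × 2.0385 = 1864.2 lb·in.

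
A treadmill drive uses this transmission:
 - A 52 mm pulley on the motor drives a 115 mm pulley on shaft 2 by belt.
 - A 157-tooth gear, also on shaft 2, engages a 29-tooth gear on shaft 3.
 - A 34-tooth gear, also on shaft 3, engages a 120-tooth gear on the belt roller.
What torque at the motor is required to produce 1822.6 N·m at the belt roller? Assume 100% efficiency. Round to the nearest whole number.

1264 N·m

Overall ratio R = 2.2115 × 0.18471 × 3.5294 = 1.4418.
Input torque = output torque / R = 1822.6 / 1.4418 = 1264.1 N·m.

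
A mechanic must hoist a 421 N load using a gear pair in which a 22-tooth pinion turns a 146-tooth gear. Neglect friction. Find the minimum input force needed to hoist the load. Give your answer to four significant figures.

63.44 N

Gear pair MA = 146/22 = 6.6364.
Effort = load / MA = 421 / 6.6364 = 63.438 N.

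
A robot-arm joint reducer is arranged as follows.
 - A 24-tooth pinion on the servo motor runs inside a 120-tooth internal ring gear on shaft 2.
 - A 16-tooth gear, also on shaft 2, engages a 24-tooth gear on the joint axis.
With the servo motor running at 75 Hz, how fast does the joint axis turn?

Internal gear: ratio = 120/24 = 5, so shaft 2 turns at 75 / 5 = 15 Hz.
Gear mesh: ratio = 24/16 = 1.5, so the joint axis turns at 15 / 1.5 = 10 Hz.

10 Hz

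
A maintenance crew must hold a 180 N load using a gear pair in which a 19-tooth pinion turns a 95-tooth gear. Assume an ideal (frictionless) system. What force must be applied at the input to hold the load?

36 N

Gear pair MA = 95/19 = 5.
Effort = load / MA = 180 / 5 = 36 N.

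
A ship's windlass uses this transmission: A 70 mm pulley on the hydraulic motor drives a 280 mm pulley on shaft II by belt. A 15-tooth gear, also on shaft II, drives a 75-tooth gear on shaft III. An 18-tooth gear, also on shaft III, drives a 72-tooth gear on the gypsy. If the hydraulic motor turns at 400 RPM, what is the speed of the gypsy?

belt 280/70 = 4 → 400/4 = 100 RPM
gear mesh 75/15 = 5 → 100/5 = 20 RPM
gear mesh 72/18 = 4 → 20/4 = 5 RPM

5 RPM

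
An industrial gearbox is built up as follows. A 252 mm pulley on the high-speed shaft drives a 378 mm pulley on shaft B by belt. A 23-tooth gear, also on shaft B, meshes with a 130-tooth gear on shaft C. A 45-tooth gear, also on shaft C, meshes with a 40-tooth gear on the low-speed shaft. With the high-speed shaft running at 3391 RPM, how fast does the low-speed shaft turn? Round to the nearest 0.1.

450.0 RPM

Belt: ratio = 378/252 = 1.5, so shaft B turns at 3391 / 1.5 = 2260.7 RPM.
Gear mesh: ratio = 130/23 = 5.6522, so shaft C turns at 2260.7 / 5.6522 = 399.96 RPM.
Gear mesh: ratio = 40/45 = 0.88889, so the low-speed shaft turns at 399.96 / 0.88889 = 449.96 RPM.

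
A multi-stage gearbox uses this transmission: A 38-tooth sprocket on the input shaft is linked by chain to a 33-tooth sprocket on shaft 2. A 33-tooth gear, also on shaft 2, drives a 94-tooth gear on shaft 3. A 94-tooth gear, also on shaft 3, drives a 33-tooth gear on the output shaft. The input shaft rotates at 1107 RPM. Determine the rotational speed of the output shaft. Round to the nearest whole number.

1275 RPM

chain 33/38 = 0.86842 → 1107/0.86842 = 1274.7 RPM
gear mesh 94/33 = 2.8485 → 1274.7/2.8485 = 447.51 RPM
gear mesh 33/94 = 0.35106 → 447.51/0.35106 = 1274.7 RPM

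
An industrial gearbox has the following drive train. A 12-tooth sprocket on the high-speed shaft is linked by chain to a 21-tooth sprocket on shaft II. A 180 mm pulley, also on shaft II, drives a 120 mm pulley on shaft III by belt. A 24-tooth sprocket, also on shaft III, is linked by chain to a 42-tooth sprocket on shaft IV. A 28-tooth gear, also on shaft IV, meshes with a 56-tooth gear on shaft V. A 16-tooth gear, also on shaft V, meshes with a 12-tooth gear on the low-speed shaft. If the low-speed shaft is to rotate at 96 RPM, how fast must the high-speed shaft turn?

Overall ratio R = 1.75 × 0.66667 × 1.75 × 2 × 0.75 = 3.0625.
Required input speed = output speed × R = 96 × 3.0625 = 294 RPM.

294 RPM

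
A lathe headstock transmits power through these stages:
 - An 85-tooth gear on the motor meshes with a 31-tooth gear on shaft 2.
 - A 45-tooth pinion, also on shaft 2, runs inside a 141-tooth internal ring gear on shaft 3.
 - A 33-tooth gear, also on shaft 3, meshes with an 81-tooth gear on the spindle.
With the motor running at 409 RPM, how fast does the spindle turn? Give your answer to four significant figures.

145.8 RPM

Gear mesh: ratio = 31/85 = 0.36471, so shaft 2 turns at 409 / 0.36471 = 1121.5 RPM.
Internal gear: ratio = 141/45 = 3.1333, so shaft 3 turns at 1121.5 / 3.1333 = 357.91 RPM.
Gear mesh: ratio = 81/33 = 2.4545, so the spindle turns at 357.91 / 2.4545 = 145.82 RPM.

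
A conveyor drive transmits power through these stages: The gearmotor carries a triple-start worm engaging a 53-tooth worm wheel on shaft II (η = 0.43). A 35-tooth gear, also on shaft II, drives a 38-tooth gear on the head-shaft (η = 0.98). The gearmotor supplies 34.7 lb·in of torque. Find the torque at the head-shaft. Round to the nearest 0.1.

Worm: ratio = 53/3 = 17.667; torque at shaft II = 34.7 × 17.667 × 0.43 = 263.6 lb·in.
Gear mesh: ratio = 38/35 = 1.0857; torque at the head-shaft = 263.6 × 1.0857 × 0.98 = 280.48 lb·in.

280.5 lb·in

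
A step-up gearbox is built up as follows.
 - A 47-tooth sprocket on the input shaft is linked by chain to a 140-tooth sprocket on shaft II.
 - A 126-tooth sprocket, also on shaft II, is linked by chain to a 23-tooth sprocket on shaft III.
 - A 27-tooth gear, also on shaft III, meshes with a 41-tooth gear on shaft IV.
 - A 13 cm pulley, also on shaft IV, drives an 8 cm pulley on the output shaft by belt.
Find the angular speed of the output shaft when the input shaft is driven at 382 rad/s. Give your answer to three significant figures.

Chain: ratio = 140/47 = 2.9787, so shaft II turns at 382 / 2.9787 = 128.24 rad/s.
Chain: ratio = 23/126 = 0.18254, so shaft III turns at 128.24 / 0.18254 = 702.55 rad/s.
Gear mesh: ratio = 41/27 = 1.5185, so shaft IV turns at 702.55 / 1.5185 = 462.65 rad/s.
Belt: ratio = 8/13 = 0.61538, so the output shaft turns at 462.65 / 0.61538 = 751.81 rad/s.

752 rad/s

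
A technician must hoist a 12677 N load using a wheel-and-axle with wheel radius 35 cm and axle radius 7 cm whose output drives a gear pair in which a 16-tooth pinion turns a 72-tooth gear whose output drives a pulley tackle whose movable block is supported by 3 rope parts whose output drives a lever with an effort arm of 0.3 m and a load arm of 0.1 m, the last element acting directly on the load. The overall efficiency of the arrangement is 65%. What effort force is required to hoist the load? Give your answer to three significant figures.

Wheel-and-axle MA = R/r = 35/7 = 5.
Gear pair MA = 72/16 = 4.5.
Block-and-tackle MA = number of supporting rope parts = 3.
Lever MA = effort arm / load arm = 0.3/0.1 = 3.
Combined ideal MA = 5 × 4.5 × 3 × 3 = 202.5.
Actual MA = 202.5 × 0.65 = 131.62.
Effort = load / actual MA = 12677 / 131.62 = 96.311 N.

96.3 N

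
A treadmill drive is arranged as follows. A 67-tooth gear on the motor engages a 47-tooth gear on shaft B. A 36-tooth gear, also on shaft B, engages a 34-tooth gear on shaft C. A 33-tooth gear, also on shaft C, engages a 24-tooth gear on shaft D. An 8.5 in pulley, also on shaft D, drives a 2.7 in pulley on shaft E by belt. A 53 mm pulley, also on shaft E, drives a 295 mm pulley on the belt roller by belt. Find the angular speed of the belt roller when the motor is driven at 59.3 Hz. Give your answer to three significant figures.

69.6 Hz

the motor → shaft B (gear mesh, 47/67): 59.3 ÷ 0.70149 = 84.534 Hz
shaft B → shaft C (gear mesh, 34/36): 84.534 ÷ 0.94444 = 89.507 Hz
shaft C → shaft D (gear mesh, 24/33): 89.507 ÷ 0.72727 = 123.07 Hz
shaft D → shaft E (belt, 2.7/8.5): 123.07 ÷ 0.31765 = 387.45 Hz
shaft E → the belt roller (belt, 295/53): 387.45 ÷ 5.566 = 69.609 Hz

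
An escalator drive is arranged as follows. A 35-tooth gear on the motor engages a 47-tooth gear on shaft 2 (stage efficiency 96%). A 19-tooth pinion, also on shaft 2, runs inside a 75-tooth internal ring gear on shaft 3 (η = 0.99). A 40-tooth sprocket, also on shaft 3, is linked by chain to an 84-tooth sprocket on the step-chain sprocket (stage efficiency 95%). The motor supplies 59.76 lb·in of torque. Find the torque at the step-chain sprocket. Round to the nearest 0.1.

gear mesh 47/35 = 1.3429 → τ = 59.76·1.3429·0.96 = 77.039 lb·in
internal gear 75/19 = 3.9474 → τ = 77.039·3.9474·0.99 = 301.06 lb·in
chain 84/40 = 2.1 → τ = 301.06·2.1·0.95 = 600.62 lb·in

600.6 lb·in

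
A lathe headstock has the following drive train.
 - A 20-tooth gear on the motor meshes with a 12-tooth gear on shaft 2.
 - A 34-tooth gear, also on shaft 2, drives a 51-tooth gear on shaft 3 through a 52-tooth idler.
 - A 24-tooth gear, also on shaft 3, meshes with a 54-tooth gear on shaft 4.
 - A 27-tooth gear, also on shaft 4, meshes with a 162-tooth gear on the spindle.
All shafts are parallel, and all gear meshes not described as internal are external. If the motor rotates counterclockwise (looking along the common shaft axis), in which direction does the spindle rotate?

clockwise

the motor → shaft 2: external mesh, 1 reversal → CW.
shaft 2 → shaft 3: driver → idler → driven is 2 external meshes, 2 reversals → CW.
shaft 3 → shaft 4: external mesh, 1 reversal → CCW.
shaft 4 → the spindle: external mesh, 1 reversal → CW.
5 reversals in total — an odd number — so the spindle turns opposite to the motor.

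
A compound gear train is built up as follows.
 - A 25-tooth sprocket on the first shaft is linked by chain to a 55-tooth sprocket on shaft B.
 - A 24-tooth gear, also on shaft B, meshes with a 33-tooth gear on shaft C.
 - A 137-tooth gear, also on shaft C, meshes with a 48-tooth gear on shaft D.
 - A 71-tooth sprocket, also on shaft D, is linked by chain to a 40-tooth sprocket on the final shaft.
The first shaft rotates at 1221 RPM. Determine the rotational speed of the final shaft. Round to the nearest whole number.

Chain: ratio = 55/25 = 2.2, so shaft B turns at 1221 / 2.2 = 555 RPM.
Gear mesh: ratio = 33/24 = 1.375, so shaft C turns at 555 / 1.375 = 403.64 RPM.
Gear mesh: ratio = 48/137 = 0.35036, so shaft D turns at 403.64 / 0.35036 = 1152 RPM.
Chain: ratio = 40/71 = 0.56338, so the final shaft turns at 1152 / 0.56338 = 2044.9 RPM.

2045 RPM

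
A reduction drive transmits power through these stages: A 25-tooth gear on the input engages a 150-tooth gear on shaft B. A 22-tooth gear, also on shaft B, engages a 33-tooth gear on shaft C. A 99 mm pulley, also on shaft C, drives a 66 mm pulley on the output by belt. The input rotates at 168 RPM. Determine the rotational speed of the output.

Gear mesh: ratio = 150/25 = 6, so shaft B turns at 168 / 6 = 28 RPM.
Gear mesh: ratio = 33/22 = 1.5, so shaft C turns at 28 / 1.5 = 18.667 RPM.
Belt: ratio = 66/99 = 0.66667, so the output turns at 18.667 / 0.66667 = 28 RPM.

28 RPM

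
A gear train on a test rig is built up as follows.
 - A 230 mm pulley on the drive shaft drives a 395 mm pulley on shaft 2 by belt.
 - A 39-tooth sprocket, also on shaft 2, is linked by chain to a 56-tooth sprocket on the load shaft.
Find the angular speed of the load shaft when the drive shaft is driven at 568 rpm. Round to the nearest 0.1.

230.3 rpm

the drive shaft → shaft 2 (belt, 395/230): 568 ÷ 1.7174 = 330.73 rpm
shaft 2 → the load shaft (chain, 56/39): 330.73 ÷ 1.4359 = 230.33 rpm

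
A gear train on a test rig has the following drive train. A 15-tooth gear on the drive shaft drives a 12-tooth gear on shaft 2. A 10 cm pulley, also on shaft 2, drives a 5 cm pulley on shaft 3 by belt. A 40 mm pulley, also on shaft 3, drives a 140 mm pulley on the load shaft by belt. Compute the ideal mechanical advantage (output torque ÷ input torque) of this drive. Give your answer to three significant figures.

1.40

Each stage contributes driven/driver: gear mesh 12/15 = 0.8, belt 5/10 = 0.5, belt 140/40 = 3.5.
Overall: 0.8 × 0.5 × 3.5 = 1.4.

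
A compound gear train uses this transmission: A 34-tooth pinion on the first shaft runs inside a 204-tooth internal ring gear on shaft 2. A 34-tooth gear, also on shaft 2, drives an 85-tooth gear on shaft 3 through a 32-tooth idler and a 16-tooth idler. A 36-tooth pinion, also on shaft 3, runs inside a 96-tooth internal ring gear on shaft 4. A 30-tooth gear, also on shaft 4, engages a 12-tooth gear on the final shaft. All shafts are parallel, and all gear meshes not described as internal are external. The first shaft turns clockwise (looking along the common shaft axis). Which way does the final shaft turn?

clockwise

the first shaft → shaft 2: internal mesh, same direction → CW.
shaft 2 → shaft 3: driver → idler → idler → driven is 3 external meshes, 3 reversals → CCW.
shaft 3 → shaft 4: internal mesh, same direction → CCW.
shaft 4 → the final shaft: external mesh, 1 reversal → CW.
4 reversals in total — an even number — so the final shaft turns the same way as the first shaft.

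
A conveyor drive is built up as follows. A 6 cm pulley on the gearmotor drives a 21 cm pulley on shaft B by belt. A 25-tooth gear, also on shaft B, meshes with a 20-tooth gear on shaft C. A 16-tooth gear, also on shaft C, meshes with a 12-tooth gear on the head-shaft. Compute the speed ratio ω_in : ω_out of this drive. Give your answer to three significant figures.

2.10

Each stage contributes driven/driver: belt 21/6 = 3.5, gear mesh 20/25 = 0.8, gear mesh 12/16 = 0.75.
Overall: 3.5 × 0.8 × 0.75 = 2.1.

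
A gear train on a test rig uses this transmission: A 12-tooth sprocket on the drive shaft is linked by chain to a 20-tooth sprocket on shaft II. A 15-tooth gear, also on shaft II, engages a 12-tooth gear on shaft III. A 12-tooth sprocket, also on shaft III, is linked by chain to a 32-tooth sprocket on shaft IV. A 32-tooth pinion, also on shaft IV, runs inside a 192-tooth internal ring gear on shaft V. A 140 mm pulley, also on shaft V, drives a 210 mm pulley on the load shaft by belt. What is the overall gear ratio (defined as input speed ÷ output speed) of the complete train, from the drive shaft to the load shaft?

Each stage contributes driven/driver: chain 20/12 = 1.6667, gear mesh 12/15 = 0.8, chain 32/12 = 2.6667, internal gear 192/32 = 6, belt 210/140 = 1.5.
Overall: 1.6667 × 0.8 × 2.6667 × 6 × 1.5 = 32.

32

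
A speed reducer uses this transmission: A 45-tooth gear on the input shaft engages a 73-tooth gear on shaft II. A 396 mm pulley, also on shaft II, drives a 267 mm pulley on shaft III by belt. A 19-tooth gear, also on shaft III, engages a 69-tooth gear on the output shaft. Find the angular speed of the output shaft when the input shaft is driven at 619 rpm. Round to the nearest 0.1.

Gear mesh: ratio = 73/45 = 1.6222, so shaft II turns at 619 / 1.6222 = 381.58 rpm.
Belt: ratio = 267/396 = 0.67424, so shaft III turns at 381.58 / 0.67424 = 565.93 rpm.
Gear mesh: ratio = 69/19 = 3.6316, so the output shaft turns at 565.93 / 3.6316 = 155.84 rpm.

155.8 rpm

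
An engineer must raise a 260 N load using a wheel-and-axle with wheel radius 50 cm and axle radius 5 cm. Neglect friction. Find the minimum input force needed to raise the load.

Wheel-and-axle MA = R/r = 50/5 = 10.
Effort = load / MA = 260 / 10 = 26 N.

26 N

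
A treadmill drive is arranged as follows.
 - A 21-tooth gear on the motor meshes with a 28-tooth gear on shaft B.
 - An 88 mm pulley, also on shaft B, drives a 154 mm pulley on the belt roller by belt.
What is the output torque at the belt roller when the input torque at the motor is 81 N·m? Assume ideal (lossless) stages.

gear mesh 28/21 = 1.3333 → τ = 81·1.3333 = 108 N·m
belt 154/88 = 1.75 → τ = 108·1.75 = 189 N·m

189 N·m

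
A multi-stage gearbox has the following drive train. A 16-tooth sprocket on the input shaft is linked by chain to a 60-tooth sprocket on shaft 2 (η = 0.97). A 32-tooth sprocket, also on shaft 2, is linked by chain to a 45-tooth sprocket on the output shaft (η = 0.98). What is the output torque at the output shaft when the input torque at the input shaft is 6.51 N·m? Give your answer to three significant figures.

After the chain (60/16): 6.51 × 3.75 × 0.97 = 23.68 N·m
After the chain (45/32): 23.68 × 1.4062 × 0.98 = 32.634 N·m

32.6 N·m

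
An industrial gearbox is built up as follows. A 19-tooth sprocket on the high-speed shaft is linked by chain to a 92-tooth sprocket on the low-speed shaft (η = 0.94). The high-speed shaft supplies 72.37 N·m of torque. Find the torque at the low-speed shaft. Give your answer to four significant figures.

Chain: ratio = 92/19 = 4.8421; torque at the low-speed shaft = 72.37 × 4.8421 × 0.94 = 329.4 N·m.

329.4 N·m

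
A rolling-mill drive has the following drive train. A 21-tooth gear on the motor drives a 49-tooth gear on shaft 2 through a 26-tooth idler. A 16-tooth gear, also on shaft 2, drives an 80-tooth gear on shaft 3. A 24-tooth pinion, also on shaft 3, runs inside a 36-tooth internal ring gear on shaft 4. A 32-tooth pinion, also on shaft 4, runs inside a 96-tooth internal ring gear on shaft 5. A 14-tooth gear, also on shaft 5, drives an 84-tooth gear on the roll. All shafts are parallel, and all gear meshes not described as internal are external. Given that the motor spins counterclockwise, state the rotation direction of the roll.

counterclockwise

the motor → shaft 2: driver → idler → driven is 2 external meshes, 2 reversals → CCW.
shaft 2 → shaft 3: external mesh, 1 reversal → CW.
shaft 3 → shaft 4: internal mesh, same direction → CW.
shaft 4 → shaft 5: internal mesh, same direction → CW.
shaft 5 → the roll: external mesh, 1 reversal → CCW.
4 reversals in total — an even number — so the roll turns the same way as the motor.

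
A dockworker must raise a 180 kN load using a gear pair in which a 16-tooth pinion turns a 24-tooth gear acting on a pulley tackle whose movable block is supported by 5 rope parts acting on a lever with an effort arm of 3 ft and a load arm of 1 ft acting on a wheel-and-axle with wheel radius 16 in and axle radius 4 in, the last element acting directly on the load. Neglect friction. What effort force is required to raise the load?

Gear pair MA = 24/16 = 1.5.
Block-and-tackle MA = number of supporting rope parts = 5.
Lever MA = effort arm / load arm = 3/1 = 3.
Wheel-and-axle MA = R/r = 16/4 = 4.
Combined ideal MA = 1.5 × 5 × 3 × 4 = 90.
Effort = load / MA = 180 / 90 = 2 kN.

2 kN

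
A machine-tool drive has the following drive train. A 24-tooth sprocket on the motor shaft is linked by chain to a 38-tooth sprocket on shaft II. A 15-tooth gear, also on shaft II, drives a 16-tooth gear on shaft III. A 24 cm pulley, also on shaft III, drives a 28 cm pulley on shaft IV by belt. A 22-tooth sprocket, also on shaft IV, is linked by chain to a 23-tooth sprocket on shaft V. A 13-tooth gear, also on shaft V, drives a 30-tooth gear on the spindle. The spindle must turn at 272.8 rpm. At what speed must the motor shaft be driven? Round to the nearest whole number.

1297 rpm

Overall ratio R = 1.5833 × 1.0667 × 1.1667 × 1.0455 × 2.3077 = 4.7537.
Required input speed = output speed × R = 272.8 × 4.7537 = 1296.8 rpm.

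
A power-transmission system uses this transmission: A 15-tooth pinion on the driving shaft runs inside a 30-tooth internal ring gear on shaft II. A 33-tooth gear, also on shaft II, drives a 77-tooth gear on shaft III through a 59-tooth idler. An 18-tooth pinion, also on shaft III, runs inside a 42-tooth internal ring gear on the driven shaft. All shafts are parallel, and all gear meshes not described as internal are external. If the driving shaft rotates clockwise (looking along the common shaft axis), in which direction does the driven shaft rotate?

the driving shaft → shaft II: internal mesh, same direction → CW.
shaft II → shaft III: driver → idler → driven is 2 external meshes, 2 reversals → CW.
shaft III → the driven shaft: internal mesh, same direction → CW.
2 reversals in total — an even number — so the driven shaft turns the same way as the driving shaft.

clockwise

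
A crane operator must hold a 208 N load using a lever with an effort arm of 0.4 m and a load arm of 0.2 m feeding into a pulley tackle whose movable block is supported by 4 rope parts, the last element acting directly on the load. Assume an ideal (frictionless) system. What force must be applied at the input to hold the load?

Lever MA = effort arm / load arm = 0.4/0.2 = 2.
Block-and-tackle MA = number of supporting rope parts = 4.
Combined ideal MA = 2 × 4 = 8.
Effort = load / MA = 208 / 8 = 26 N.

26 N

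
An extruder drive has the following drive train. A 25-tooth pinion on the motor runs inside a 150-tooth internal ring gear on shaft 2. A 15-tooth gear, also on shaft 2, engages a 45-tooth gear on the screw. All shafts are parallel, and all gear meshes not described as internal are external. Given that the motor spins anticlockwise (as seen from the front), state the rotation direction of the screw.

clockwise

the motor → shaft 2: internal mesh, same direction → CCW.
shaft 2 → the screw: external mesh, 1 reversal → CW.
1 reversal in total — an odd number — so the screw turns opposite to the motor.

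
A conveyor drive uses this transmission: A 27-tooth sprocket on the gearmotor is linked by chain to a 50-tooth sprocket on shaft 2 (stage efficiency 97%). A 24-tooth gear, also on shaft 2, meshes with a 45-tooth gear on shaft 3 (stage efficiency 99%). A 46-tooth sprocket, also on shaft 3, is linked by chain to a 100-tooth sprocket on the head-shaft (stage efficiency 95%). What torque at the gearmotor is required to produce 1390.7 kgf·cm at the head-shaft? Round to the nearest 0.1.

202.0 kgf·cm

Overall ratio R = 1.8519 × 1.875 × 2.1739 = 7.5483; overall efficiency η = 0.97 × 0.99 × 0.95 = 0.9123.
Input torque = output torque / (R × η) = 1390.7 / (7.5483 × 0.9123) = 201.95 kgf·cm.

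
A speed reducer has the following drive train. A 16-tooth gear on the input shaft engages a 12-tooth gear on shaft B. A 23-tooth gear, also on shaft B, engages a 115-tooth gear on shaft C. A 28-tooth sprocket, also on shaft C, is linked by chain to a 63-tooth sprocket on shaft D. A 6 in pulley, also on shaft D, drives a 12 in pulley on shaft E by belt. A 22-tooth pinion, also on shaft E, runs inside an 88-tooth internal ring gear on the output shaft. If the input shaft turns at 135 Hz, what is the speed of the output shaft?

2 Hz

Gear mesh: ratio = 12/16 = 0.75, so shaft B turns at 135 / 0.75 = 180 Hz.
Gear mesh: ratio = 115/23 = 5, so shaft C turns at 180 / 5 = 36 Hz.
Chain: ratio = 63/28 = 2.25, so shaft D turns at 36 / 2.25 = 16 Hz.
Belt: ratio = 12/6 = 2, so shaft E turns at 16 / 2 = 8 Hz.
Internal gear: ratio = 88/22 = 4, so the output shaft turns at 8 / 4 = 2 Hz.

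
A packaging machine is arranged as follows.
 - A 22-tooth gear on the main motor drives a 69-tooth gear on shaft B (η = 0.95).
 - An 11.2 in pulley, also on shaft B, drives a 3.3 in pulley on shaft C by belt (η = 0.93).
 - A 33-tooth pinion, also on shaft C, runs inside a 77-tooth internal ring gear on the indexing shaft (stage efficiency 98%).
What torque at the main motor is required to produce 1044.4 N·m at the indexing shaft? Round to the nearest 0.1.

559.4 N·m

Overall ratio R = 3.1364 × 0.29464 × 2.3333 = 2.1562; overall efficiency η = 0.95 × 0.93 × 0.98 = 0.8658.
Input torque = output torque / (R × η) = 1044.4 / (2.1562 × 0.8658) = 559.42 N·m.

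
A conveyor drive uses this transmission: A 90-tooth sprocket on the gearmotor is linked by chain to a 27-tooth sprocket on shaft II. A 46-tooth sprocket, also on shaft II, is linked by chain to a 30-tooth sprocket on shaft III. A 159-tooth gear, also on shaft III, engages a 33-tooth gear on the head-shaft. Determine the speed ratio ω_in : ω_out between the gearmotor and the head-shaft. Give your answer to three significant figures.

0.0406

Each stage contributes driven/driver: chain 27/90 = 0.3, chain 30/46 = 0.65217, gear mesh 33/159 = 0.20755.
Overall: 0.3 × 0.65217 × 0.20755 = 0.040607.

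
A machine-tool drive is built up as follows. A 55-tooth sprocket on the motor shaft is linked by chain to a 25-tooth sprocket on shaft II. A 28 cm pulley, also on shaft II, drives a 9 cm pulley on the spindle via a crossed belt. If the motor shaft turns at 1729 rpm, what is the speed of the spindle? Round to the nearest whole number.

Chain: ratio = 25/55 = 0.45455, so shaft II turns at 1729 / 0.45455 = 3803.8 rpm.
Belt: ratio = 9/28 = 0.32143, so the spindle turns at 3803.8 / 0.32143 = 11834 rpm.

11834 rpm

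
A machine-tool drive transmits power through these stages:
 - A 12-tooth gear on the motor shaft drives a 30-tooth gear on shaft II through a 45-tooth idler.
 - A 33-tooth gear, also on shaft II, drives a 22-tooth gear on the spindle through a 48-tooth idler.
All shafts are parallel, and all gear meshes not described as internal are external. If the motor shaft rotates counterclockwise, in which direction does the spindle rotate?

the motor shaft → shaft II: driver → idler → driven is 2 external meshes, 2 reversals → CCW.
shaft II → the spindle: driver → idler → driven is 2 external meshes, 2 reversals → CCW.
4 reversals in total — an even number — so the spindle turns the same way as the motor shaft.

counterclockwise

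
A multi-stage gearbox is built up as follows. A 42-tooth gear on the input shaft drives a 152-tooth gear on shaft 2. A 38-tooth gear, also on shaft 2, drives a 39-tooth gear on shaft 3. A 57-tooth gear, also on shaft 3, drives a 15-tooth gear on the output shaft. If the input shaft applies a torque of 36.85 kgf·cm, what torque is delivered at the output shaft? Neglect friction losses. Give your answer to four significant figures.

36.02 kgf·cm

After the gear mesh (152/42): 36.85 × 3.619 = 133.36 kgf·cm
After the gear mesh (39/38): 133.36 × 1.0263 = 136.87 kgf·cm
After the gear mesh (15/57): 136.87 × 0.26316 = 36.019 kgf·cm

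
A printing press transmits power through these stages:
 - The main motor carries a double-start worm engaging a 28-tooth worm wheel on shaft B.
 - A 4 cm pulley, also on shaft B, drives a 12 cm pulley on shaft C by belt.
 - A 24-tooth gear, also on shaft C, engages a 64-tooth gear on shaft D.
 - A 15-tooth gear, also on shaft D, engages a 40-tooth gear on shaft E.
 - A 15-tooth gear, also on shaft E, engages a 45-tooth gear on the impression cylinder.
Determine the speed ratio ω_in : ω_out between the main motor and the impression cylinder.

Each stage contributes driven/driver: worm 28/2 = 14, belt 12/4 = 3, gear mesh 64/24 = 2.6667, gear mesh 40/15 = 2.6667, gear mesh 45/15 = 3.
Overall: 14 × 3 × 2.6667 × 2.6667 × 3 = 896.

896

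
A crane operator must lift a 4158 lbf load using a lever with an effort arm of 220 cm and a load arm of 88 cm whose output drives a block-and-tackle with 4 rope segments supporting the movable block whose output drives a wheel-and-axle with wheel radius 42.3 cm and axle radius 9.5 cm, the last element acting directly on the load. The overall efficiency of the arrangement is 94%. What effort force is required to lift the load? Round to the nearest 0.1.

99.3 lbf

Lever MA = effort arm / load arm = 220/88 = 2.5.
Block-and-tackle MA = number of supporting rope parts = 4.
Wheel-and-axle MA = R/r = 42.3/9.5 = 4.4526.
Combined ideal MA = 2.5 × 4 × 4.4526 = 44.526.
Actual MA = 44.526 × 0.94 = 41.855.
Effort = load / actual MA = 4158 / 41.855 = 99.344 lbf.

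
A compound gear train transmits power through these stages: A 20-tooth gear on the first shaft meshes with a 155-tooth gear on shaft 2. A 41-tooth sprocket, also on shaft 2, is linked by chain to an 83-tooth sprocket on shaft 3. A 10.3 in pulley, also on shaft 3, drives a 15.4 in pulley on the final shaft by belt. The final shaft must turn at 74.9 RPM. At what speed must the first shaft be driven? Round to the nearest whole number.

1757 RPM

Overall ratio R = 7.75 × 2.0244 × 1.4951 = 23.457.
Required input speed = output speed × R = 74.9 × 23.457 = 1757 RPM.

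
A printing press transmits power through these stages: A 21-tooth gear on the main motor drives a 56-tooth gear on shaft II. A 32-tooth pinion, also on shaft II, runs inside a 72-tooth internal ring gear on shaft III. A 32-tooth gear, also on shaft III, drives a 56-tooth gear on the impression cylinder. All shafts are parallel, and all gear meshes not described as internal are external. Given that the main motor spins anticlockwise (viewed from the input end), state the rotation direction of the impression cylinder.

anticlockwise

the main motor → shaft II: external mesh, 1 reversal → CW.
shaft II → shaft III: internal mesh, same direction → CW.
shaft III → the impression cylinder: external mesh, 1 reversal → CCW.
2 reversals in total — an even number — so the impression cylinder turns the same way as the main motor.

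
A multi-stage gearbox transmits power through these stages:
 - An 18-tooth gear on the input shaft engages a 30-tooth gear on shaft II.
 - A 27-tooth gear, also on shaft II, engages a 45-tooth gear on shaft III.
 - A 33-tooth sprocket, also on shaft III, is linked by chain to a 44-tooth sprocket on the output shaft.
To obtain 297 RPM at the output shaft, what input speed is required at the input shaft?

Overall ratio R = 1.6667 × 1.6667 × 1.3333 = 3.7037.
Required input speed = output speed × R = 297 × 3.7037 = 1100 RPM.

1100 RPM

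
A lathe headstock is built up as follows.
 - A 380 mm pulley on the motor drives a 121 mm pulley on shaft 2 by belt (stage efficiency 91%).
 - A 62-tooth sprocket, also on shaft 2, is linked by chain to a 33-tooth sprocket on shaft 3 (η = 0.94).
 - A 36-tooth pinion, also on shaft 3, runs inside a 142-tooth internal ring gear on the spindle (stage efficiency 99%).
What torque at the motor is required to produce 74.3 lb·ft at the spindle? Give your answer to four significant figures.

Overall ratio R = 0.31842 × 0.53226 × 3.9444 = 0.66851; overall efficiency η = 0.91 × 0.94 × 0.99 = 0.8468.
Input torque = output torque / (R × η) = 74.3 / (0.66851 × 0.8468) = 131.24 lb·ft.

131.2 lb·ft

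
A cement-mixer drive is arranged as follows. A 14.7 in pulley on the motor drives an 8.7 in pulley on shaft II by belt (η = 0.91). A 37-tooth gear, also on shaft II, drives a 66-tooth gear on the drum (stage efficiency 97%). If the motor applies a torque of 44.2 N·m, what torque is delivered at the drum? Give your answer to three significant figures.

After the belt (8.7/14.7): 44.2 × 0.59184 × 0.91 = 23.805 N·m
After the gear mesh (66/37): 23.805 × 1.7838 × 0.97 = 41.189 N·m

41.2 N·m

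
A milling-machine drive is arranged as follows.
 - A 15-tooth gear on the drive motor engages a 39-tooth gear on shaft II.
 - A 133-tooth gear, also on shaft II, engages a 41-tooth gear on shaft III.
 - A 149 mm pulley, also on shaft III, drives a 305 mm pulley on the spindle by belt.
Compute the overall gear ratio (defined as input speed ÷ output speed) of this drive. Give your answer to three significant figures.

1.64

Each stage contributes driven/driver: gear mesh 39/15 = 2.6, gear mesh 41/133 = 0.30827, belt 305/149 = 2.047.
Overall: 2.6 × 0.30827 × 2.047 = 1.6407.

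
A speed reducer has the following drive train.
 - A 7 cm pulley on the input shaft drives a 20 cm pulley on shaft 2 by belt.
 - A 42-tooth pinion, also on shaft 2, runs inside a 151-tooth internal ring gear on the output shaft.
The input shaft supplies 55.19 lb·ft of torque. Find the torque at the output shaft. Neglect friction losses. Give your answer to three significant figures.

belt 20/7 = 2.8571 → τ = 55.19·2.8571 = 157.69 lb·ft
internal gear 151/42 = 3.5952 → τ = 157.69·3.5952 = 566.92 lb·ft

567 lb·ft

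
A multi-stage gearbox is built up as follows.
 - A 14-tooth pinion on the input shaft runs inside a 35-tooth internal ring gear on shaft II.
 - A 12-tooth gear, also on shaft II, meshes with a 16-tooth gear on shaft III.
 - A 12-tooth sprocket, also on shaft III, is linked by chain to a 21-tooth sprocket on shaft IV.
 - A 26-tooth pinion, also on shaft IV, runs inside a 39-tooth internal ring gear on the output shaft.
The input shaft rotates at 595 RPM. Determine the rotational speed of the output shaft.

the input shaft → shaft II (internal gear, 35/14): 595 ÷ 2.5 = 238 RPM
shaft II → shaft III (gear mesh, 16/12): 238 ÷ 1.3333 = 178.5 RPM
shaft III → shaft IV (chain, 21/12): 178.5 ÷ 1.75 = 102 RPM
shaft IV → the output shaft (internal gear, 39/26): 102 ÷ 1.5 = 68 RPM

68 RPM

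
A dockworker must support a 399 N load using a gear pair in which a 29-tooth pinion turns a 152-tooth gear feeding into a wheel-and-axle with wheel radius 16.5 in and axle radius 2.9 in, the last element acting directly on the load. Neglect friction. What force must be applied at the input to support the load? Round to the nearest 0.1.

Gear pair MA = 152/29 = 5.2414.
Wheel-and-axle MA = R/r = 16.5/2.9 = 5.6897.
Combined ideal MA = 5.2414 × 5.6897 = 29.822.
Effort = load / MA = 399 / 29.822 = 13.38 N.

13.4 N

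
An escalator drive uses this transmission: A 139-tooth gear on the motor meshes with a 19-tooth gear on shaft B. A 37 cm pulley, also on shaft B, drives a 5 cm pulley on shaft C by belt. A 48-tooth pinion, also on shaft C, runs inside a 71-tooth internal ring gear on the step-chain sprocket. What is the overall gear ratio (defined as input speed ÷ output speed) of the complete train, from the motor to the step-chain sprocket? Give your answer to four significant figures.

0.02732

Each stage contributes driven/driver: gear mesh 19/139 = 0.13669, belt 5/37 = 0.13514, internal gear 71/48 = 1.4792.
Overall: 0.13669 × 0.13514 × 1.4792 = 0.027323.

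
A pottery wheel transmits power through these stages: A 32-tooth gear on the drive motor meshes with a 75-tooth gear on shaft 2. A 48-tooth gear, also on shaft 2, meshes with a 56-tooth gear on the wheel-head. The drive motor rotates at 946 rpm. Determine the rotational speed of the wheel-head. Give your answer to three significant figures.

346 rpm

Gear mesh: ratio = 75/32 = 2.3438, so shaft 2 turns at 946 / 2.3438 = 403.63 rpm.
Gear mesh: ratio = 56/48 = 1.1667, so the wheel-head turns at 403.63 / 1.1667 = 345.97 rpm.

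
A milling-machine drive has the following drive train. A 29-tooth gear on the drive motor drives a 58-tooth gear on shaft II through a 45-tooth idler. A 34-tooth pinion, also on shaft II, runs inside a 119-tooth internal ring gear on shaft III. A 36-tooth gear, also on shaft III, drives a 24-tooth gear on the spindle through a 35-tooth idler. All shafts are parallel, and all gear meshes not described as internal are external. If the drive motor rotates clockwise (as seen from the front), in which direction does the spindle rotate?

clockwise

the drive motor → shaft II: driver → idler → driven is 2 external meshes, 2 reversals → CW.
shaft II → shaft III: internal mesh, same direction → CW.
shaft III → the spindle: driver → idler → driven is 2 external meshes, 2 reversals → CW.
4 reversals in total — an even number — so the spindle turns the same way as the drive motor.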